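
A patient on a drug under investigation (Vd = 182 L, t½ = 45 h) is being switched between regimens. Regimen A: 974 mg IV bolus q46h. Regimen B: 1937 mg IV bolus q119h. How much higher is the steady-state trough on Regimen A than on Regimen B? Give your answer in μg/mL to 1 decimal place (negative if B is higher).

3.2 μg/mL

Regimen A: f = (1/2)^(46/45) ≈ 0.4924; Cmin,ss = (974/182)·f/(1−f) ≈ 5.191 μg/mL.
Regimen B: f = (1/2)^(119/45) ≈ 0.1599; Cmin,ss = (1937/182)·f/(1−f) ≈ 2.026 μg/mL.
Difference ≈ 5.191 − 2.026 ≈ 3.165 μg/mL.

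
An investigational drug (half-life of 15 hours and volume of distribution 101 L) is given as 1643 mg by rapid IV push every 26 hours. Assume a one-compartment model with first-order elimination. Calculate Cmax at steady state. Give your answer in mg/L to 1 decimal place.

23.3 mg/L

k = ln2/t½ = ln2/15 ≈ 0.046210 h⁻¹; fraction remaining f = e^(−kτ) = e^(−0.046210×26) ≈ 0.3008.
Accumulation ratio R = 1/(1 − f) ≈ 1/0.6992 ≈ 1.4302.
Single-dose peak C₀ = D/Vd = 1643/101 ≈ 16.267 mg/L.
Cmax,ss = C₀/(1 − f) ≈ 16.267/0.6992 ≈ 23.265 mg/L.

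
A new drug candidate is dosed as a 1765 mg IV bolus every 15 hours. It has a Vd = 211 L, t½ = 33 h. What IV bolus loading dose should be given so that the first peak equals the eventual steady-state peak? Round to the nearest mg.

6531 mg

f = (1/2)^(15/33) ≈ 0.729740; accumulation ratio R = 1/(1−f) ≈ 3.70014.
Loading dose to hit Cmax,ss on first dose: D_load = D_maint·R ≈ 1765 × 3.70014 ≈ 6530.75 mg.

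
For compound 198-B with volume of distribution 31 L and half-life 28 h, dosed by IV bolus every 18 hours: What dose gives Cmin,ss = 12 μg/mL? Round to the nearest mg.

209 mg

τ/t½ = 18/28 ≈ 0.64286, so f = (1/2)^(18/28) ≈ 0.640443.
Cmin,ss = (D/Vd)·f/(1−f), so D = Cmin,ss·Vd·(1−f)/f.
D = 12 × 31 × (1−f)/f ≈ 12 × 31 × 0.56142 ≈ 208.85 mg.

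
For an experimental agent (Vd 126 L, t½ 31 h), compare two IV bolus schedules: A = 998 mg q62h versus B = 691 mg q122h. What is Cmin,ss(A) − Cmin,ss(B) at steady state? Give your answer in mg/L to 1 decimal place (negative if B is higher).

Regimen A: f = (1/2)^(62/31) ≈ 0.2500; Cmin,ss = (998/126)·f/(1−f) ≈ 2.640 mg/L.
Regimen B: f = (1/2)^(122/31) ≈ 0.0654; Cmin,ss = (691/126)·f/(1−f) ≈ 0.384 mg/L.
Difference ≈ 2.640 − 0.384 ≈ 2.256 mg/L.

2.3 mg/L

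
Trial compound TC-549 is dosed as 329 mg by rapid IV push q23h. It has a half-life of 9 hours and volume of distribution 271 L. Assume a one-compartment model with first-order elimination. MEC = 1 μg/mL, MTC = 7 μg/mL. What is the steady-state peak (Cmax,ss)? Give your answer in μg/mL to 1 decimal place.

1.5 μg/mL

k = ln2/t½ = ln2/9 ≈ 0.077016 h⁻¹; fraction remaining f = e^(−kτ) = e^(−0.077016×23) ≈ 0.1701.
Accumulation ratio R = 1/(1 − f) ≈ 1/0.8299 ≈ 1.2050.
Each bolus raises the concentration by D/Vd = 329/271 ≈ 1.214 μg/mL.
Steady-state peak Cmax,ss = C₀·R ≈ 1.214 × 1.2050 ≈ 1.463 μg/mL.
Peak 1.5 μg/mL vs MTC 7 μg/mL: below toxic threshold.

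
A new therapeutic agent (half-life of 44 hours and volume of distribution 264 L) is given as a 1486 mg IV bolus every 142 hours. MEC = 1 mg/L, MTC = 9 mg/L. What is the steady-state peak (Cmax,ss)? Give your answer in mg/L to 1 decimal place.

k = ln2/t½ = ln2/44 ≈ 0.015753 h⁻¹; fraction remaining f = e^(−kτ) = e^(−0.015753×142) ≈ 0.1068.
At steady state, accumulation factor R = 1/(1 − e^(−kτ)) ≈ 1.1196.
Single-dose peak C₀ = D/Vd = 1486/264 ≈ 5.629 mg/L.
Steady-state peak Cmax,ss = C₀·R ≈ 5.629 × 1.1196 ≈ 6.302 mg/L.
Peak 6.3 mg/L vs MTC 9 mg/L: below toxic threshold.

6.3 mg/L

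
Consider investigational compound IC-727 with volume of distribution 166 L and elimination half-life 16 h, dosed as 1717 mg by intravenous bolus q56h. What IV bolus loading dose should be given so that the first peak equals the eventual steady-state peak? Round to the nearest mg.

f = (1/2)^(56/16) ≈ 0.088388; accumulation ratio R = 1/(1−f) ≈ 1.09696.
Loading dose to hit Cmax,ss on first dose: D_load = D_maint·R ≈ 1717 × 1.09696 ≈ 1883.48 mg.

1883 mg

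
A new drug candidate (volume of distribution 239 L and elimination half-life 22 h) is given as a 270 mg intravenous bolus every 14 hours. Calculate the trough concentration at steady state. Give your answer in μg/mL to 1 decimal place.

2.0 μg/mL

τ/t½ = 14/22 ≈ 0.63636, so fraction remaining f = (1/2)^(14/22) ≈ 0.6433.
Each bolus raises the concentration by D/Vd = 270/239 ≈ 1.130 μg/mL.
Steady-state trough Cmin,ss = C₀·f/(1−f) ≈ 1.130 × 0.6433/0.3567 ≈ 2.038 μg/mL.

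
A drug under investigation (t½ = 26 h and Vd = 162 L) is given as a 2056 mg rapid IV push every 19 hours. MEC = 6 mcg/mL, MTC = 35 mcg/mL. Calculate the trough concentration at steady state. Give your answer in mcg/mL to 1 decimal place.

Over one 19-h interval, 19/26 ≈ 0.73077 half-lives elapse, leaving f ≈ 0.6026 of each dose.
Single-dose peak C₀ = D/Vd = 2056/162 ≈ 12.691 mcg/mL.
Steady-state trough Cmin,ss = C₀·f/(1−f) ≈ 12.691 × 0.6026/0.3974 ≈ 19.244 mcg/mL.
Trough 19.2 mcg/mL vs MEC 6 mcg/mL: adequate.

19.2 mcg/mL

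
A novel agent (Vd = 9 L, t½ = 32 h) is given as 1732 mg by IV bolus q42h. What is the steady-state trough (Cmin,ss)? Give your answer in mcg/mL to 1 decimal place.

129.7 mcg/mL

τ/t½ = 42/32 ≈ 1.3125, so fraction remaining f = (1/2)^(42/32) ≈ 0.4026.
Each bolus raises the concentration by D/Vd = 1732/9 ≈ 192.444 mcg/mL.
Steady-state trough Cmin,ss = C₀·f/(1−f) ≈ 192.444 × 0.4026/0.5974 ≈ 129.692 mcg/mL.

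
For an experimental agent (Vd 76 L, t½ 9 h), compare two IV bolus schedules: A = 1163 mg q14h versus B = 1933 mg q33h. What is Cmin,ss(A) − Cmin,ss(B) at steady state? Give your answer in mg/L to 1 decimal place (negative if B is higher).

5.7 mg/L

Regimen A: f = (1/2)^(14/9) ≈ 0.3402; Cmin,ss = (1163/76)·f/(1−f) ≈ 7.890 mg/L.
Regimen B: f = (1/2)^(33/9) ≈ 0.0787; Cmin,ss = (1933/76)·f/(1−f) ≈ 2.173 mg/L.
Difference ≈ 7.890 − 2.173 ≈ 5.717 mg/L.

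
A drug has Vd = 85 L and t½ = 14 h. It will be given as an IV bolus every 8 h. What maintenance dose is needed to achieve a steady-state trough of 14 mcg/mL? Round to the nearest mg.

578 mg

τ/t½ = 8/14 ≈ 0.57143, so f = (1/2)^(8/14) ≈ 0.672950.
Cmin,ss = (D/Vd)·f/(1−f), so D = Cmin,ss·Vd·(1−f)/f.
D = 14 × 85 × (1−f)/f ≈ 14 × 85 × 0.48599 ≈ 578.33 mg.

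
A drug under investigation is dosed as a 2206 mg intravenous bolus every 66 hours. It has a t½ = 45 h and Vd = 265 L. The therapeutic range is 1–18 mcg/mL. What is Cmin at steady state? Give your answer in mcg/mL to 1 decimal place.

4.7 mcg/mL

Over one 66-h interval, 66/45 ≈ 1.4667 half-lives elapse, leaving f ≈ 0.3618 of each dose.
Accumulation ratio R = 1/(1 − f) ≈ 1/0.6382 ≈ 1.5669.
Single-dose peak C₀ = D/Vd = 2206/265 ≈ 8.325 mcg/mL.
Cmax,ss = C₀/(1 − f) ≈ 8.325/0.6382 ≈ 13.045 mcg/mL.
One interval later, Cmin,ss = Cmax,ss·e^(−kτ) ≈ 13.045 × 0.3618 ≈ 4.720 mcg/mL.
Trough 4.7 mcg/mL vs MEC 1 mcg/mL: adequate.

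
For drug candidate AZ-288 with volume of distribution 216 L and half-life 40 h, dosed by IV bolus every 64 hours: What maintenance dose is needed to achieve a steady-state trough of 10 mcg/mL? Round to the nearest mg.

τ/t½ = 64/40 ≈ 1.6, so f = (1/2)^(64/40) ≈ 0.329877.
Cmin,ss = (D/Vd)·f/(1−f), so D = Cmin,ss·Vd·(1−f)/f.
D = 10 × 216 × (1−f)/f ≈ 10 × 216 × 2.03143 ≈ 4387.89 mg.

4388 mg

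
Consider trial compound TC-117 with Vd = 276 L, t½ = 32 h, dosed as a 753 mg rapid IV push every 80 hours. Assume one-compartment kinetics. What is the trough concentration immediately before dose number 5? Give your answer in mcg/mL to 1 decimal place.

f = (1/2)^(τ/t½) = (1/2)^(80/32) ≈ 0.1768.
C₀ = D/Vd = 753/276 ≈ 2.728 mcg/mL.
Before the 5th dose, 4 doses have been given. Superposition: Cmin = C₀·(f + f² + … + f^4).
≈ 2.728 × (0.1768 + 0.0313 + 0.0055 + 0.0010) ≈ 2.728 × 0.2146 ≈ 0.585 mcg/mL.

0.6 mcg/mL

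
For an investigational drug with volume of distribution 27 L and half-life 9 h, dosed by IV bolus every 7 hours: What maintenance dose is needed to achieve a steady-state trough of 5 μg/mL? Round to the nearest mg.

96 mg

τ/t½ = 7/9 ≈ 0.77778, so f = (1/2)^(7/9) ≈ 0.583265.
Cmin,ss = (D/Vd)·f/(1−f), so D = Cmin,ss·Vd·(1−f)/f.
D = 5 × 27 × (1−f)/f ≈ 5 × 27 × 0.71449 ≈ 96.46 mg.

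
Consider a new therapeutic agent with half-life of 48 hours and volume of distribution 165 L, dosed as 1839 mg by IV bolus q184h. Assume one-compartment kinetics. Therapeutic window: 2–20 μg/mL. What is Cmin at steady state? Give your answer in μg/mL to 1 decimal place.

τ/t½ = 184/48 ≈ 3.8333, so fraction remaining f = (1/2)^(184/48) ≈ 0.0702.
Accumulation ratio R = 1/(1 − f) ≈ 1/0.9298 ≈ 1.0755.
Single-dose peak C₀ = D/Vd = 1839/165 ≈ 11.145 μg/mL.
Steady-state peak Cmax,ss = C₀·R ≈ 11.145 × 1.0755 ≈ 11.986 μg/mL.
Steady-state trough Cmin,ss = Cmax,ss·f ≈ 11.986 × 0.0702 ≈ 0.841 μg/mL.
Trough 0.8 μg/mL vs MEC 2 μg/mL: subtherapeutic.

0.8 μg/mL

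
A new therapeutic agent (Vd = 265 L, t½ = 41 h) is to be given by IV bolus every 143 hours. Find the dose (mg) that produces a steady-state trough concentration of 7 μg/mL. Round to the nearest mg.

τ/t½ = 143/41 ≈ 3.4878, so f = (1/2)^(143/41) ≈ 0.089139.
Cmin,ss = (D/Vd)·f/(1−f), so D = Cmin,ss·Vd·(1−f)/f.
D = 7 × 265 × (1−f)/f ≈ 7 × 265 × 10.21843 ≈ 18955.19 mg.

18955 mg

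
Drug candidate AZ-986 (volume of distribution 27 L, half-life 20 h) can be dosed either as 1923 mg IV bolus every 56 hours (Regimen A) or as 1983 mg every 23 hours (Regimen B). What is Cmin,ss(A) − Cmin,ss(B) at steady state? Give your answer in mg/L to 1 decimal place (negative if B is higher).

Regimen A: f = (1/2)^(56/20) ≈ 0.1436; Cmin,ss = (1923/27)·f/(1−f) ≈ 11.942 mg/L.
Regimen B: f = (1/2)^(23/20) ≈ 0.4506; Cmin,ss = (1983/27)·f/(1−f) ≈ 60.237 mg/L.
Difference ≈ 11.942 − 60.237 ≈ -48.295 mg/L.

-48.3 mg/L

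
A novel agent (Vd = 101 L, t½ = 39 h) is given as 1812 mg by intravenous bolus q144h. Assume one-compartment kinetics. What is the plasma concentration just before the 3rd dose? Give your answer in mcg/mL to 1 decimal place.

f = (1/2)^(τ/t½) = (1/2)^(144/39) ≈ 0.0774.
C₀ = D/Vd = 1812/101 ≈ 17.941 mcg/mL.
Before the 3rd dose, 2 doses have been given. Superposition: Cmin = C₀·(f + f²).
≈ 17.941 × (0.0774 + 0.0060) ≈ 17.941 × 0.0834 ≈ 1.496 mcg/mL.

1.5 mcg/mL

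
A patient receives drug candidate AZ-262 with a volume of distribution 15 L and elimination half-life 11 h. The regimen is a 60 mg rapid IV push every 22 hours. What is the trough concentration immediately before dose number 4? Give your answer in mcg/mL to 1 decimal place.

1.3 mcg/mL

f = (1/2)^(τ/t½) = (1/2)^(22/11) ≈ 0.2500.
C₀ = D/Vd = 60/15 ≈ 4.000 mcg/mL.
Before the 4th dose, 3 doses have been given. Superposition: Cmin = C₀·(f + f² + … + f^3).
≈ 4.000 × (0.2500 + 0.0625 + 0.0156) ≈ 4.000 × 0.3281 ≈ 1.312 mcg/mL.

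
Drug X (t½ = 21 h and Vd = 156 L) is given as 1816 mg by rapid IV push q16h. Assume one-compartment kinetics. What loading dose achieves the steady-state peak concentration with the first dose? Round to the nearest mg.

f = (1/2)^(16/21) ≈ 0.589717; accumulation ratio R = 1/(1−f) ≈ 2.43734.
Loading dose to hit Cmax,ss on first dose: D_load = D_maint·R ≈ 1816 × 2.43734 ≈ 4426.21 mg.

4426 mg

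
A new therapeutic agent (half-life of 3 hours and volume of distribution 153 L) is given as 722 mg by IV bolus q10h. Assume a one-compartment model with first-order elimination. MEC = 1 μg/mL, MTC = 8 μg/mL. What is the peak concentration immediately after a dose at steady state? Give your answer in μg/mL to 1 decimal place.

5.2 μg/mL

τ/t½ = 10/3 ≈ 3.3333, so fraction remaining f = (1/2)^(10/3) ≈ 0.0992.
Accumulation ratio R = 1/(1 − f) ≈ 1/0.9008 ≈ 1.1101.
Each bolus raises the concentration by D/Vd = 722/153 ≈ 4.719 μg/mL.
Cmax,ss = C₀/(1 − f) ≈ 4.719/0.9008 ≈ 5.239 μg/mL.
Peak 5.2 μg/mL vs MTC 8 μg/mL: below toxic threshold.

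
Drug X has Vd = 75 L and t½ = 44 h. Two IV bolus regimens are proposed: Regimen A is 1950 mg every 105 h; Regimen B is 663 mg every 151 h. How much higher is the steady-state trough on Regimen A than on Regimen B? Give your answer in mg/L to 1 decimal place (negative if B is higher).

Regimen A: f = (1/2)^(105/44) ≈ 0.1913; Cmin,ss = (1950/75)·f/(1−f) ≈ 6.150 mg/L.
Regimen B: f = (1/2)^(151/44) ≈ 0.0927; Cmin,ss = (663/75)·f/(1−f) ≈ 0.903 mg/L.
Difference ≈ 6.150 − 0.903 ≈ 5.247 mg/L.

5.2 mg/L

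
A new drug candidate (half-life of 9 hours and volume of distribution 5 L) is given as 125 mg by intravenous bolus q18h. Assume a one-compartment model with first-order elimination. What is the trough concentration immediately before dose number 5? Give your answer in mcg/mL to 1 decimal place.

f = (1/2)^(τ/t½) = (1/2)^(18/9) ≈ 0.2500.
C₀ = D/Vd = 125/5 ≈ 25.000 mcg/mL.
Before the 5th dose, 4 doses have been given. Superposition: Cmin = C₀·(f + f² + … + f^4).
≈ 25.000 × (0.2500 + 0.0625 + 0.0156 + 0.0039) ≈ 25.000 × 0.3320 ≈ 8.300 mcg/mL.

8.3 mcg/mL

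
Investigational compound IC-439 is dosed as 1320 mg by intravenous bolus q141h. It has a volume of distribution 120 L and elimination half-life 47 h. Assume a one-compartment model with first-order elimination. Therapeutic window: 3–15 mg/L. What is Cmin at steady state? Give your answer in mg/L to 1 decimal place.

The dosing interval is 3 half-lives, so f = 2^(−3) = 0.125.
Accumulation ratio R = 1/(1 − f) = 1/0.875 = 8/7.
Single-dose peak C₀ = D/Vd = 1320/120 = 11 mg/L.
Steady-state peak Cmax,ss = C₀·R = 11 × 8/7 ≈ 12.571 mg/L.
Steady-state trough Cmin,ss = Cmax,ss·f ≈ 12.571 × 0.125 ≈ 1.571 mg/L.
Trough 1.6 mg/L vs MEC 3 mg/L: subtherapeutic.

1.6 mg/L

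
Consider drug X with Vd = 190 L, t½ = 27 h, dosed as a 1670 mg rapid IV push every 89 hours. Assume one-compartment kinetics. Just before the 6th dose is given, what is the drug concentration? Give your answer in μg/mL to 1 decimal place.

1.0 μg/mL

f = (1/2)^(τ/t½) = (1/2)^(89/27) ≈ 0.1018.
C₀ = D/Vd = 1670/190 ≈ 8.789 μg/mL.
Before the 6th dose, 5 doses have been given. Superposition: Cmin = C₀·(f + f² + … + f^5).
≈ 8.789 × (0.1018 + 0.0104 + 0.0011 + 0.0001 + 0.0000) ≈ 8.789 × 0.1134 ≈ 0.997 μg/mL.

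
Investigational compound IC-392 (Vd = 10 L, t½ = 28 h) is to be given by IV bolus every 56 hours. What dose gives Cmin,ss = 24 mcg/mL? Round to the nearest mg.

720 mg

τ/t½ = 56/28 ≈ 2, so f = (1/2)^(56/28) ≈ 0.250000.
Cmin,ss = (D/Vd)·f/(1−f), so D = Cmin,ss·Vd·(1−f)/f.
D = 24 × 10 × (1−f)/f ≈ 24 × 10 × 3.00000 ≈ 720.00 mg.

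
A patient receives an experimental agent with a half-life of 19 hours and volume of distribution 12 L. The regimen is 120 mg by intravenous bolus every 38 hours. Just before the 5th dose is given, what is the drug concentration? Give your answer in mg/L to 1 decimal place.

3.3 mg/L

f = (1/2)^(τ/t½) = (1/2)^(38/19) ≈ 0.2500.
C₀ = D/Vd = 120/12 ≈ 10.000 mg/L.
Before the 5th dose, 4 doses have been given. Superposition: Cmin = C₀·(f + f² + … + f^4).
≈ 10.000 × (0.2500 + 0.0625 + 0.0156 + 0.0039) ≈ 10.000 × 0.3320 ≈ 3.320 mg/L.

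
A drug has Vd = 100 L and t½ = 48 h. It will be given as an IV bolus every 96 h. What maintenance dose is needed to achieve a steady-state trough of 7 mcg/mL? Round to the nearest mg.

τ/t½ = 96/48 ≈ 2, so f = (1/2)^(96/48) ≈ 0.250000.
Cmin,ss = (D/Vd)·f/(1−f), so D = Cmin,ss·Vd·(1−f)/f.
D = 7 × 100 × (1−f)/f ≈ 7 × 100 × 3.00000 ≈ 2100.00 mg.

2100 mg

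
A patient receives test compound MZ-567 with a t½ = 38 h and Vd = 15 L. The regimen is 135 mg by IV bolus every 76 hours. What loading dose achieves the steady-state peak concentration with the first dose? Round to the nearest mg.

f = (1/2)^(76/38) ≈ 0.250000; accumulation ratio R = 1/(1−f) ≈ 1.33333.
Loading dose to hit Cmax,ss on first dose: D_load = D_maint·R ≈ 135 × 1.33333 ≈ 180.00 mg.

180 mg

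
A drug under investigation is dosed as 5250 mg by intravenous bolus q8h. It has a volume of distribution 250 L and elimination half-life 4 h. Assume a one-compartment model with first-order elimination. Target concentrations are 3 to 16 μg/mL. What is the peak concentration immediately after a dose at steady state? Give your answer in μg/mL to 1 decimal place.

The dosing interval is 2 half-lives, so f = 2^(−2) = 0.25.
Accumulation ratio R = 1/(1 − f) = 1/0.75 = 4/3.
Single-dose peak C₀ = D/Vd = 5250/250 = 21 μg/mL.
Steady-state peak Cmax,ss = C₀·R = 21 × 4/3 ≈ 28.000 μg/mL.
Peak 28.0 μg/mL vs MTC 16 μg/mL: exceeds toxic threshold.

28.0 μg/mL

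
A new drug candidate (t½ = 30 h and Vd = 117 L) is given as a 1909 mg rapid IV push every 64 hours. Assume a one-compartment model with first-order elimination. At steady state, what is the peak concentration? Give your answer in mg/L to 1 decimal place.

τ/t½ = 64/30 ≈ 2.1333, so fraction remaining f = (1/2)^(64/30) ≈ 0.2279.
At steady state, accumulation factor R = 1/(1 − e^(−kτ)) ≈ 1.2952.
Each bolus raises the concentration by D/Vd = 1909/117 ≈ 16.316 mg/L.
Steady-state peak Cmax,ss = C₀·R ≈ 16.316 × 1.2952 ≈ 21.132 mg/L.

21.1 mg/L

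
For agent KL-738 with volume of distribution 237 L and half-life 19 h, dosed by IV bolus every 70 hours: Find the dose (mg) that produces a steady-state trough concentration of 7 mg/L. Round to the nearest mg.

τ/t½ = 70/19 ≈ 3.6842, so f = (1/2)^(70/19) ≈ 0.077793.
Cmin,ss = (D/Vd)·f/(1−f), so D = Cmin,ss·Vd·(1−f)/f.
D = 7 × 237 × (1−f)/f ≈ 7 × 237 × 11.85463 ≈ 19666.83 mg.

19667 mg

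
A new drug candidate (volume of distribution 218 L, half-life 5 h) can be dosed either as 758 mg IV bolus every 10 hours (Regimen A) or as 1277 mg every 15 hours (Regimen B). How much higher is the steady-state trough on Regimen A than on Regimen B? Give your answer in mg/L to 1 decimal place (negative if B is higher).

0.3 mg/L

Regimen A: f = (1/2)^(10/5) ≈ 0.2500; Cmin,ss = (758/218)·f/(1−f) ≈ 1.159 mg/L.
Regimen B: f = (1/2)^(15/5) ≈ 0.1250; Cmin,ss = (1277/218)·f/(1−f) ≈ 0.837 mg/L.
Difference ≈ 1.159 − 0.837 ≈ 0.322 mg/L.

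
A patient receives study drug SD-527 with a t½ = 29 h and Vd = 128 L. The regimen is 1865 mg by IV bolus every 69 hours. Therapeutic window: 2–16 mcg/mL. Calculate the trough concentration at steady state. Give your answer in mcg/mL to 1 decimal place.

3.5 mcg/mL

τ/t½ = 69/29 ≈ 2.3793, so fraction remaining f = (1/2)^(69/29) ≈ 0.1922.
Each bolus raises the concentration by D/Vd = 1865/128 ≈ 14.570 mcg/mL.
Steady-state trough Cmin,ss = C₀·f/(1−f) ≈ 14.570 × 0.1922/0.8078 ≈ 3.467 mcg/mL.
Trough 3.5 mcg/mL vs MEC 2 mcg/mL: adequate.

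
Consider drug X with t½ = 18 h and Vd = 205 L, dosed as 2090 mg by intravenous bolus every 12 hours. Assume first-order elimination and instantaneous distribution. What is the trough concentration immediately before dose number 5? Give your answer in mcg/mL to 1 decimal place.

f = (1/2)^(τ/t½) = (1/2)^(12/18) ≈ 0.6300.
C₀ = D/Vd = 2090/205 ≈ 10.195 mcg/mL.
Before the 5th dose, 4 doses have been given. Superposition: Cmin = C₀·(f + f² + … + f^4).
≈ 10.195 × (0.6300 + 0.3969 + 0.2500 + 0.1575) ≈ 10.195 × 1.4344 ≈ 14.624 mcg/mL.

14.6 mcg/mL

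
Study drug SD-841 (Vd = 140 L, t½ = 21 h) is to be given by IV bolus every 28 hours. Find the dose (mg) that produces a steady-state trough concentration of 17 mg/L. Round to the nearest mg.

3617 mg

τ/t½ = 28/21 ≈ 1.3333, so f = (1/2)^(28/21) ≈ 0.396850.
Cmin,ss = (D/Vd)·f/(1−f), so D = Cmin,ss·Vd·(1−f)/f.
D = 17 × 140 × (1−f)/f ≈ 17 × 140 × 1.51984 ≈ 3617.22 mg.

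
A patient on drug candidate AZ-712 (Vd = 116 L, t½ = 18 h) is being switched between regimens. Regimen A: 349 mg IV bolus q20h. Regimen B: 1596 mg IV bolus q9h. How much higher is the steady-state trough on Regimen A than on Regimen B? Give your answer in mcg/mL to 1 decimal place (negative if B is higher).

Regimen A: f = (1/2)^(20/18) ≈ 0.4629; Cmin,ss = (349/116)·f/(1−f) ≈ 2.593 mcg/mL.
Regimen B: f = (1/2)^(9/18) ≈ 0.7071; Cmin,ss = (1596/116)·f/(1−f) ≈ 33.215 mcg/mL.
Difference ≈ 2.593 − 33.215 ≈ -30.622 mcg/mL.

-30.6 mcg/mL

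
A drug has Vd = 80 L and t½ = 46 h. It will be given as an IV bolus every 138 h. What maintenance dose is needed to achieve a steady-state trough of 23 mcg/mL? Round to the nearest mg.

12880 mg

τ/t½ = 138/46 ≈ 3, so f = (1/2)^(138/46) ≈ 0.125000.
Cmin,ss = (D/Vd)·f/(1−f), so D = Cmin,ss·Vd·(1−f)/f.
D = 23 × 80 × (1−f)/f ≈ 23 × 80 × 7.00000 ≈ 12880.00 mg.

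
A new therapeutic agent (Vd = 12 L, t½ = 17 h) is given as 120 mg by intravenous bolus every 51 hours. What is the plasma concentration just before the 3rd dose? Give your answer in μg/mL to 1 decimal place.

1.4 μg/mL

f = (1/2)^(τ/t½) = (1/2)^(51/17) ≈ 0.1250.
C₀ = D/Vd = 120/12 ≈ 10.000 μg/mL.
Before the 3rd dose, 2 doses have been given. Superposition: Cmin = C₀·(f + f²).
≈ 10.000 × (0.1250 + 0.0156) ≈ 10.000 × 0.1406 ≈ 1.406 μg/mL.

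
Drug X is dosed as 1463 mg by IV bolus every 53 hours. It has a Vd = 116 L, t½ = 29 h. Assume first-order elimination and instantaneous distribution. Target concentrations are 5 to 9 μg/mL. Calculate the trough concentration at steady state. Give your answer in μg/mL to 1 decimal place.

k = ln2/t½ = ln2/29 ≈ 0.023902 h⁻¹; fraction remaining f = e^(−kτ) = e^(−0.023902×53) ≈ 0.2817.
Each bolus raises the concentration by D/Vd = 1463/116 ≈ 12.612 μg/mL.
Steady-state trough Cmin,ss = C₀·f/(1−f) ≈ 12.612 × 0.2817/0.7183 ≈ 4.946 μg/mL.
Trough 4.9 μg/mL vs MEC 5 μg/mL: subtherapeutic.

4.9 μg/mL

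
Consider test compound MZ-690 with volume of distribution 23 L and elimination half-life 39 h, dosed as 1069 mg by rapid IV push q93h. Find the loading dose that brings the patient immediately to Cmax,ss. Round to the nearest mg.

f = (1/2)^(93/39) ≈ 0.191496; accumulation ratio R = 1/(1−f) ≈ 1.23685.
Loading dose to hit Cmax,ss on first dose: D_load = D_maint·R ≈ 1069 × 1.23685 ≈ 1322.19 mg.

1322 mg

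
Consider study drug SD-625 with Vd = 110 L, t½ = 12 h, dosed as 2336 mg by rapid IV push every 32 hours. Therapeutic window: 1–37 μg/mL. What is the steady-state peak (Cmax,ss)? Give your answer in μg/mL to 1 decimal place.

k = ln2/t½ = ln2/12 ≈ 0.057762 h⁻¹; fraction remaining f = e^(−kτ) = e^(−0.057762×32) ≈ 0.1575.
At steady state, accumulation factor R = 1/(1 − e^(−kτ)) ≈ 1.1869.
Single-dose peak C₀ = D/Vd = 2336/110 ≈ 21.236 μg/mL.
Steady-state peak Cmax,ss = C₀·R ≈ 21.236 × 1.1869 ≈ 25.205 μg/mL.
Peak 25.2 μg/mL vs MTC 37 μg/mL: below toxic threshold.

25.2 μg/mL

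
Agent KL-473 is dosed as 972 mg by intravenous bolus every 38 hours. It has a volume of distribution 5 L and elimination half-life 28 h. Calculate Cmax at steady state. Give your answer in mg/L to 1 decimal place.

Over one 38-h interval, 38/28 ≈ 1.3571 half-lives elapse, leaving f ≈ 0.3904 of each dose.
Accumulation ratio R = 1/(1 − f) ≈ 1/0.6096 ≈ 1.6404.
Each bolus raises the concentration by D/Vd = 972/5 ≈ 194.400 mg/L.
Steady-state peak Cmax,ss = C₀·R ≈ 194.400 × 1.6404 ≈ 318.894 mg/L.

318.9 mg/L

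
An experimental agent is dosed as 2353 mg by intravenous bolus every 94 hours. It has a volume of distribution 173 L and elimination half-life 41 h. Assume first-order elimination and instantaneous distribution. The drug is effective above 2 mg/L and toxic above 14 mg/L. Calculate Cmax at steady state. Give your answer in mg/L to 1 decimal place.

Over one 94-h interval, 94/41 ≈ 2.2927 half-lives elapse, leaving f ≈ 0.2041 of each dose.
Accumulation ratio R = 1/(1 − f) ≈ 1/0.7959 ≈ 1.2564.
Each bolus raises the concentration by D/Vd = 2353/173 ≈ 13.601 mg/L.
Steady-state peak Cmax,ss = C₀·R ≈ 13.601 × 1.2564 ≈ 17.088 mg/L.
Peak 17.1 mg/L vs MTC 14 mg/L: exceeds toxic threshold.

17.1 mg/L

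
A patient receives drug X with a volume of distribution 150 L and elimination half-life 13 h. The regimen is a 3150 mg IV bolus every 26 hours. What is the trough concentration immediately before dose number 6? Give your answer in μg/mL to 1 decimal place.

7.0 μg/mL

f = (1/2)^(τ/t½) = (1/2)^(26/13) ≈ 0.2500.
C₀ = D/Vd = 3150/150 ≈ 21.000 μg/mL.
Before the 6th dose, 5 doses have been given. Superposition: Cmin = C₀·(f + f² + … + f^5).
≈ 21.000 × (0.2500 + 0.0625 + 0.0156 + 0.0039 + 0.0010) ≈ 21.000 × 0.3330 ≈ 6.993 μg/mL.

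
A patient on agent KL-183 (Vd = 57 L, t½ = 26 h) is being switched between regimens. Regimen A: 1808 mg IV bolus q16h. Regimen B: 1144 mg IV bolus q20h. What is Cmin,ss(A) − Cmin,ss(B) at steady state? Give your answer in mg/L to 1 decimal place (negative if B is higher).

Regimen A: f = (1/2)^(16/26) ≈ 0.6528; Cmin,ss = (1808/57)·f/(1−f) ≈ 59.638 mg/L.
Regimen B: f = (1/2)^(20/26) ≈ 0.5867; Cmin,ss = (1144/57)·f/(1−f) ≈ 28.491 mg/L.
Difference ≈ 59.638 − 28.491 ≈ 31.147 mg/L.

31.1 mg/L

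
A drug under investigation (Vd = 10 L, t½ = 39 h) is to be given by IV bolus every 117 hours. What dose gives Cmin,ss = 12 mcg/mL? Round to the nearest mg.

τ/t½ = 117/39 ≈ 3, so f = (1/2)^(117/39) ≈ 0.125000.
Cmin,ss = (D/Vd)·f/(1−f), so D = Cmin,ss·Vd·(1−f)/f.
D = 12 × 10 × (1−f)/f ≈ 12 × 10 × 7.00000 ≈ 840.00 mg.

840 mg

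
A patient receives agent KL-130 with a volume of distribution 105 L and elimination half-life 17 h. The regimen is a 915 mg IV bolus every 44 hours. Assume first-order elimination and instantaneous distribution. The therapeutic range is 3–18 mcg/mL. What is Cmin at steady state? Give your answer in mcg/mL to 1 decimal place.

1.7 mcg/mL

k = ln2/t½ = ln2/17 ≈ 0.040773 h⁻¹; fraction remaining f = e^(−kτ) = e^(−0.040773×44) ≈ 0.1663.
At steady state, accumulation factor R = 1/(1 − e^(−kτ)) ≈ 1.1995.
Single-dose peak C₀ = D/Vd = 915/105 ≈ 8.714 mcg/mL.
Steady-state peak Cmax,ss = C₀·R ≈ 8.714 × 1.1995 ≈ 10.452 mcg/mL.
Steady-state trough Cmin,ss = Cmax,ss·f ≈ 10.452 × 0.1663 ≈ 1.738 mcg/mL.
Trough 1.7 mcg/mL vs MEC 3 mcg/mL: subtherapeutic.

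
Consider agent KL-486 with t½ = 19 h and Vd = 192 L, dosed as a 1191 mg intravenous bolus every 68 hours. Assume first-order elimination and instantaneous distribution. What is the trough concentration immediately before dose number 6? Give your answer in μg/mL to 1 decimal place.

0.6 μg/mL

f = (1/2)^(τ/t½) = (1/2)^(68/19) ≈ 0.0837.
C₀ = D/Vd = 1191/192 ≈ 6.203 μg/mL.
Before the 6th dose, 5 doses have been given. Superposition: Cmin = C₀·(f + f² + … + f^5).
≈ 6.203 × (0.0837 + 0.0070 + 0.0006 + 0.0000 + 0.0000) ≈ 6.203 × 0.0913 ≈ 0.566 μg/mL.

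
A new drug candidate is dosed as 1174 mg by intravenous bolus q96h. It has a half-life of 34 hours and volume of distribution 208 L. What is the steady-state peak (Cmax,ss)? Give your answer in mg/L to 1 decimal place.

τ/t½ = 96/34 ≈ 2.8235, so fraction remaining f = (1/2)^(96/34) ≈ 0.1413.
Accumulation ratio R = 1/(1 − f) ≈ 1/0.8587 ≈ 1.1646.
Each bolus raises the concentration by D/Vd = 1174/208 ≈ 5.644 mg/L.
Steady-state peak Cmax,ss = C₀·R ≈ 5.644 × 1.1646 ≈ 6.573 mg/L.

6.6 mg/L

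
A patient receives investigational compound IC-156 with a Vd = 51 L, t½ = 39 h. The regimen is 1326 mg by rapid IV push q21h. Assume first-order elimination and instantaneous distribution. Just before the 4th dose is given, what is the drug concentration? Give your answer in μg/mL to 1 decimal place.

f = (1/2)^(τ/t½) = (1/2)^(21/39) ≈ 0.6885.
C₀ = D/Vd = 1326/51 ≈ 26.000 μg/mL.
Before the 4th dose, 3 doses have been given. Superposition: Cmin = C₀·(f + f² + … + f^3).
≈ 26.000 × (0.6885 + 0.4740 + 0.3264) ≈ 26.000 × 1.4889 ≈ 38.711 μg/mL.

38.7 μg/mL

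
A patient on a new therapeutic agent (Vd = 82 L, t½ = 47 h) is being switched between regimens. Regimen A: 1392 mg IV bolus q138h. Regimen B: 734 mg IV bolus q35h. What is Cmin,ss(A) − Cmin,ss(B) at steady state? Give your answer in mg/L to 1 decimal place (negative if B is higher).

Regimen A: f = (1/2)^(138/47) ≈ 0.1307; Cmin,ss = (1392/82)·f/(1−f) ≈ 2.552 mg/L.
Regimen B: f = (1/2)^(35/47) ≈ 0.5968; Cmin,ss = (734/82)·f/(1−f) ≈ 13.249 mg/L.
Difference ≈ 2.552 − 13.249 ≈ -10.697 mg/L.

-10.7 mg/L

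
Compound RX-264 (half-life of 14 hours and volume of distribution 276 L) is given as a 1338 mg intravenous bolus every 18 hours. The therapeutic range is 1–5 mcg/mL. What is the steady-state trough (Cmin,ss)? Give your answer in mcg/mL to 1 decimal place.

3.4 mcg/mL

Over one 18-h interval, 18/14 ≈ 1.2857 half-lives elapse, leaving f ≈ 0.4102 of each dose.
Each bolus raises the concentration by D/Vd = 1338/276 ≈ 4.848 mcg/mL.
Steady-state trough Cmin,ss = C₀·f/(1−f) ≈ 4.848 × 0.4102/0.5898 ≈ 3.372 mcg/mL.
Trough 3.4 mcg/mL vs MEC 1 mcg/mL: adequate.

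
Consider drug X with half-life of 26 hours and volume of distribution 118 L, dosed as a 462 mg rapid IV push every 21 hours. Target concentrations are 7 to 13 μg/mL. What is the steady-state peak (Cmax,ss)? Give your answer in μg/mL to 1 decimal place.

τ/t½ = 21/26 ≈ 0.80769, so fraction remaining f = (1/2)^(21/26) ≈ 0.5713.
Accumulation ratio R = 1/(1 − f) ≈ 1/0.4287 ≈ 2.3326.
Single-dose peak C₀ = D/Vd = 462/118 ≈ 3.915 μg/mL.
Cmax,ss = C₀/(1 − f) ≈ 3.915/0.4287 ≈ 9.132 μg/mL.
Peak 9.1 μg/mL vs MTC 13 μg/mL: below toxic threshold.

9.1 μg/mL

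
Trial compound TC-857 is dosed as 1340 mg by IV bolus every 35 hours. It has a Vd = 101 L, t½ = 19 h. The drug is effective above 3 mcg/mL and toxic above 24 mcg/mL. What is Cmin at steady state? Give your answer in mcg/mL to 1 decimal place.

5.1 mcg/mL

τ/t½ = 35/19 ≈ 1.8421, so fraction remaining f = (1/2)^(35/19) ≈ 0.2789.
Accumulation ratio R = 1/(1 − f) ≈ 1/0.7211 ≈ 1.3868.
Single-dose peak C₀ = D/Vd = 1340/101 ≈ 13.267 mcg/mL.
Cmax,ss = C₀/(1 − f) ≈ 13.267/0.7211 ≈ 18.398 mcg/mL.
One interval later, Cmin,ss = Cmax,ss·e^(−kτ) ≈ 18.398 × 0.2789 ≈ 5.131 mcg/mL.
Trough 5.1 mcg/mL vs MEC 3 mcg/mL: adequate.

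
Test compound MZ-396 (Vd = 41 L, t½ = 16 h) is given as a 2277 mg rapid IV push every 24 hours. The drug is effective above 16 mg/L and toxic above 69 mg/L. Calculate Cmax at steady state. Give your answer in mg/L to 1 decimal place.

85.9 mg/L

k = ln2/t½ = ln2/16 ≈ 0.043322 h⁻¹; fraction remaining f = e^(−kτ) = e^(−0.043322×24) ≈ 0.3536.
At steady state, accumulation factor R = 1/(1 − e^(−kτ)) ≈ 1.5470.
Each bolus raises the concentration by D/Vd = 2277/41 ≈ 55.537 mg/L.
Steady-state peak Cmax,ss = C₀·R ≈ 55.537 × 1.5470 ≈ 85.916 mg/L.
Peak 85.9 mg/L vs MTC 69 mg/L: exceeds toxic threshold.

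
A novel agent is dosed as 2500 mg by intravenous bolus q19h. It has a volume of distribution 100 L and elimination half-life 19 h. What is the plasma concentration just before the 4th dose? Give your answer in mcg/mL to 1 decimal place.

f = (1/2)^(τ/t½) = (1/2)^(19/19) ≈ 0.5000.
C₀ = D/Vd = 2500/100 ≈ 25.000 mcg/mL.
Before the 4th dose, 3 doses have been given. Superposition: Cmin = C₀·(f + f² + … + f^3).
≈ 25.000 × (0.5000 + 0.2500 + 0.1250) ≈ 25.000 × 0.8750 ≈ 21.875 mcg/mL.

21.9 mcg/mL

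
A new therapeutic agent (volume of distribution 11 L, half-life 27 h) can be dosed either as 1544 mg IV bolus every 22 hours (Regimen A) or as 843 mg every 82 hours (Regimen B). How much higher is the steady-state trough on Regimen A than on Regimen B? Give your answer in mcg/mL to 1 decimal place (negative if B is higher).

174.3 mcg/mL

Regimen A: f = (1/2)^(22/27) ≈ 0.5685; Cmin,ss = (1544/11)·f/(1−f) ≈ 184.929 mcg/mL.
Regimen B: f = (1/2)^(82/27) ≈ 0.1218; Cmin,ss = (843/11)·f/(1−f) ≈ 10.629 mcg/mL.
Difference ≈ 184.929 − 10.629 ≈ 174.300 mcg/mL.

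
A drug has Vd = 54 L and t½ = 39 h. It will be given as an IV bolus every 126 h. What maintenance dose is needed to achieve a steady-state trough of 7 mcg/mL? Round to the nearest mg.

3171 mg

τ/t½ = 126/39 ≈ 3.2308, so f = (1/2)^(126/39) ≈ 0.106523.
Cmin,ss = (D/Vd)·f/(1−f), so D = Cmin,ss·Vd·(1−f)/f.
D = 7 × 54 × (1−f)/f ≈ 7 × 54 × 8.38764 ≈ 3170.53 mg.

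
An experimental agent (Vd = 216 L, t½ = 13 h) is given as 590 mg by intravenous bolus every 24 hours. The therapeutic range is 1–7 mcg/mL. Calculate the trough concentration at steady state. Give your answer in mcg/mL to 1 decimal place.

1.1 mcg/mL

τ/t½ = 24/13 ≈ 1.8462, so fraction remaining f = (1/2)^(24/13) ≈ 0.2781.
Accumulation ratio R = 1/(1 − f) ≈ 1/0.7219 ≈ 1.3852.
Each bolus raises the concentration by D/Vd = 590/216 ≈ 2.731 mcg/mL.
Cmax,ss = C₀/(1 − f) ≈ 2.731/0.7219 ≈ 3.783 mcg/mL.
One interval later, Cmin,ss = Cmax,ss·e^(−kτ) ≈ 3.783 × 0.2781 ≈ 1.052 mcg/mL.
Trough 1.1 mcg/mL vs MEC 1 mcg/mL: adequate.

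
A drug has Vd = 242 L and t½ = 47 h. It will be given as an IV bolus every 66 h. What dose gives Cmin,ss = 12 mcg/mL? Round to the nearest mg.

4782 mg

τ/t½ = 66/47 ≈ 1.4043, so f = (1/2)^(66/47) ≈ 0.377813.
Cmin,ss = (D/Vd)·f/(1−f), so D = Cmin,ss·Vd·(1−f)/f.
D = 12 × 242 × (1−f)/f ≈ 12 × 242 × 1.64681 ≈ 4782.34 mg.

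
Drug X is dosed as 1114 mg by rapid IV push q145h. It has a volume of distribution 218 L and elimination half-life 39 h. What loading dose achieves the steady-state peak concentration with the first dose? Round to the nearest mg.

f = (1/2)^(145/39) ≈ 0.075995; accumulation ratio R = 1/(1−f) ≈ 1.08225.
Loading dose to hit Cmax,ss on first dose: D_load = D_maint·R ≈ 1114 × 1.08225 ≈ 1205.63 mg.

1206 mg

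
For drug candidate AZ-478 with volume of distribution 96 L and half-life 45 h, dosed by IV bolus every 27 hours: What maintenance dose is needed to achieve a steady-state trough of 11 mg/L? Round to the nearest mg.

τ/t½ = 27/45 ≈ 0.6, so f = (1/2)^(27/45) ≈ 0.659754.
Cmin,ss = (D/Vd)·f/(1−f), so D = Cmin,ss·Vd·(1−f)/f.
D = 11 × 96 × (1−f)/f ≈ 11 × 96 × 0.51572 ≈ 544.60 mg.

545 mg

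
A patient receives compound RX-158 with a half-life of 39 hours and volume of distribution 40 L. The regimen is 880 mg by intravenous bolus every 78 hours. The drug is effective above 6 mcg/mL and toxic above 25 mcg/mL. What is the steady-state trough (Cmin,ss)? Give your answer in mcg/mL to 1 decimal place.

The dosing interval is 2 half-lives, so f = 2^(−2) = 0.25.
At steady state, R = 1/(1 − 0.25) = 4/3.
Single-dose peak C₀ = D/Vd = 880/40 = 22 mcg/mL.
Steady-state peak Cmax,ss = C₀·R = 22 × 4/3 ≈ 29.333 mcg/mL.
Steady-state trough Cmin,ss = Cmax,ss·f ≈ 29.333 × 0.25 ≈ 7.333 mcg/mL.
Trough 7.3 mcg/mL vs MEC 6 mcg/mL: adequate.

7.3 mcg/mL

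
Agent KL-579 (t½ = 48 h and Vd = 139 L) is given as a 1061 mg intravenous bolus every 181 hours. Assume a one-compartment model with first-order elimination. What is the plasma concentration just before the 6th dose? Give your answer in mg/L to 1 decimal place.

f = (1/2)^(τ/t½) = (1/2)^(181/48) ≈ 0.0733.
C₀ = D/Vd = 1061/139 ≈ 7.633 mg/L.
Before the 6th dose, 5 doses have been given. Superposition: Cmin = C₀·(f + f² + … + f^5).
≈ 7.633 × (0.0733 + 0.0054 + 0.0004 + 0.0000 + 0.0000) ≈ 7.633 × 0.0791 ≈ 0.604 mg/L.

0.6 mg/L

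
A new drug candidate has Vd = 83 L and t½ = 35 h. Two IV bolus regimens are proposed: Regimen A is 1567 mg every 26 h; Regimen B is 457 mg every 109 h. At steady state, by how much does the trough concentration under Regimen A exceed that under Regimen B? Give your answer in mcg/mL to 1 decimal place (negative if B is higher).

27.3 mcg/mL

Regimen A: f = (1/2)^(26/35) ≈ 0.5976; Cmin,ss = (1567/83)·f/(1−f) ≈ 28.038 mcg/mL.
Regimen B: f = (1/2)^(109/35) ≈ 0.1155; Cmin,ss = (457/83)·f/(1−f) ≈ 0.719 mcg/mL.
Difference ≈ 28.038 − 0.719 ≈ 27.319 mcg/mL.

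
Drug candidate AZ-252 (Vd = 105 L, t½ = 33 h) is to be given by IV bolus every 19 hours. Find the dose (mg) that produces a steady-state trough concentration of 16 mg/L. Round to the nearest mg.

τ/t½ = 19/33 ≈ 0.57576, so f = (1/2)^(19/33) ≈ 0.670934.
Cmin,ss = (D/Vd)·f/(1−f), so D = Cmin,ss·Vd·(1−f)/f.
D = 16 × 105 × (1−f)/f ≈ 16 × 105 × 0.49046 ≈ 823.97 mg.

824 mg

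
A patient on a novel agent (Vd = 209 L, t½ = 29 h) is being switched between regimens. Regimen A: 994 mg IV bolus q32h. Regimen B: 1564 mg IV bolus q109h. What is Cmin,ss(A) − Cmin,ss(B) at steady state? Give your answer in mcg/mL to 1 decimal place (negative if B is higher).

3.5 mcg/mL

Regimen A: f = (1/2)^(32/29) ≈ 0.4654; Cmin,ss = (994/209)·f/(1−f) ≈ 4.140 mcg/mL.
Regimen B: f = (1/2)^(109/29) ≈ 0.0739; Cmin,ss = (1564/209)·f/(1−f) ≈ 0.597 mcg/mL.
Difference ≈ 4.140 − 0.597 ≈ 3.543 mcg/mL.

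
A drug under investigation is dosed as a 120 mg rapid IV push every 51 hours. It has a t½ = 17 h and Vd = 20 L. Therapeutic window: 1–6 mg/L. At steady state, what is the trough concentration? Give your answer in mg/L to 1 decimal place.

τ = 51 h = 3 half-lives, so f = (1/2)^3 = 0.125.
At steady state, R = 1/(1 − 0.125) = 8/7.
Single-dose peak C₀ = D/Vd = 120/20 = 6 mg/L.
Steady-state peak Cmax,ss = C₀·R = 6 × 8/7 ≈ 6.857 mg/L.
Steady-state trough Cmin,ss = Cmax,ss·f ≈ 6.857 × 0.125 ≈ 0.857 mg/L.
Trough 0.9 mg/L vs MEC 1 mg/L: subtherapeutic.

0.9 mg/L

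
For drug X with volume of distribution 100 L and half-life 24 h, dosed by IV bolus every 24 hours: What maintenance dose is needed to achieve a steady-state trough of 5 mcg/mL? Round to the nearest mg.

500 mg

τ/t½ = 24/24 ≈ 1, so f = (1/2)^(24/24) ≈ 0.500000.
Cmin,ss = (D/Vd)·f/(1−f), so D = Cmin,ss·Vd·(1−f)/f.
D = 5 × 100 × (1−f)/f ≈ 5 × 100 × 1.00000 ≈ 500.00 mg.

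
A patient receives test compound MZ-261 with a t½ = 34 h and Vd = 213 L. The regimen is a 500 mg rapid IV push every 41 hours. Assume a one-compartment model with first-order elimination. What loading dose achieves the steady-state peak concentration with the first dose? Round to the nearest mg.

883 mg

f = (1/2)^(41/34) ≈ 0.433504; accumulation ratio R = 1/(1−f) ≈ 1.76524.
Loading dose to hit Cmax,ss on first dose: D_load = D_maint·R ≈ 500 × 1.76524 ≈ 882.62 mg.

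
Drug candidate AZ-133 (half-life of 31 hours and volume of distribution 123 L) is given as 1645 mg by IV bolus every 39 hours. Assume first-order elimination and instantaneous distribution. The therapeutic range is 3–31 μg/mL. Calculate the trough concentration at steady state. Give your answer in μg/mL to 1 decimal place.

τ/t½ = 39/31 ≈ 1.2581, so fraction remaining f = (1/2)^(39/31) ≈ 0.4181.
Each bolus raises the concentration by D/Vd = 1645/123 ≈ 13.374 μg/mL.
Steady-state trough Cmin,ss = C₀·f/(1−f) ≈ 13.374 × 0.4181/0.5819 ≈ 9.609 μg/mL.
Trough 9.6 μg/mL vs MEC 3 μg/mL: adequate.

9.6 μg/mL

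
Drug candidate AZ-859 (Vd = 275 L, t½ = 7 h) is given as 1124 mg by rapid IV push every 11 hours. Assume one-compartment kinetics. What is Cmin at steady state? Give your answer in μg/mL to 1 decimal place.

τ/t½ = 11/7 ≈ 1.5714, so fraction remaining f = (1/2)^(11/7) ≈ 0.3365.
Single-dose peak C₀ = D/Vd = 1124/275 ≈ 4.087 μg/mL.
Steady-state trough Cmin,ss = C₀·f/(1−f) ≈ 4.087 × 0.3365/0.6635 ≈ 2.073 μg/mL.

2.1 μg/mL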